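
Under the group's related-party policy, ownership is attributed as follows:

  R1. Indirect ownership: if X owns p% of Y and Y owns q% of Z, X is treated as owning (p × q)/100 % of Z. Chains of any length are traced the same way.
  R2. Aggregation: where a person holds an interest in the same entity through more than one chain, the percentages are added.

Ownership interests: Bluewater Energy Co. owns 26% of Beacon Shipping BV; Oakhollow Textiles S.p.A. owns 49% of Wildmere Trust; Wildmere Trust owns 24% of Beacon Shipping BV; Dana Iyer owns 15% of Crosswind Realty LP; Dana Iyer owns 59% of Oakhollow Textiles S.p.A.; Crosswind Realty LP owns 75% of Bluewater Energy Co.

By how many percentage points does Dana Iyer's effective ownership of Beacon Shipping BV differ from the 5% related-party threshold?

4.8634

Chain via Crosswind Realty LP → Bluewater Energy Co. (R1): 15% × 75% × 26% = 2.925% of Beacon Shipping BV.
Chain via Oakhollow Textiles S.p.A. → Wildmere Trust (R1): 59% × 49% × 24% = 6.9384% of Beacon Shipping BV.
Aggregating (R2): 2.925% + 6.9384% = 9.8634%.
9.8634% exceeds the 5% threshold by 4.8634 percentage points.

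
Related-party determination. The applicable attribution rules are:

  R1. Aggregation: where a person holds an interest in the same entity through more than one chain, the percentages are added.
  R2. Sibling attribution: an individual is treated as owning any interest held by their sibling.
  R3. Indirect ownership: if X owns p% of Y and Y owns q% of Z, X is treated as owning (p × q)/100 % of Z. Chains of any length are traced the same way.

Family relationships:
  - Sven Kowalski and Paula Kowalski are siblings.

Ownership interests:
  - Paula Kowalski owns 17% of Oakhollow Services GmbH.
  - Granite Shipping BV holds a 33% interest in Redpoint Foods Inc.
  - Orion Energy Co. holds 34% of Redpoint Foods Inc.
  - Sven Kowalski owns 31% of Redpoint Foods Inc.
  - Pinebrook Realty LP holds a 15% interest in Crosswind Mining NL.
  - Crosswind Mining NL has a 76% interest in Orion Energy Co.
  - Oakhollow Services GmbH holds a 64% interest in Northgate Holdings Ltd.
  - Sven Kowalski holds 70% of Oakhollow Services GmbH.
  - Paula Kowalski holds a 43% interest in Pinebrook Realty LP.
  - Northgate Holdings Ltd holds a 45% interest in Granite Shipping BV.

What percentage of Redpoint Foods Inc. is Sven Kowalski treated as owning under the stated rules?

40.93516%

By sibling attribution (R2), Sven Kowalski is treated as also owning Paula Kowalski's interest in Oakhollow Services GmbH, giving 70% + 17% = 87%.
By sibling attribution (R2), Sven Kowalski is treated as owning Paula Kowalski's 43% interest in Pinebrook Realty LP.
Chain via Oakhollow Services GmbH → Northgate Holdings Ltd → Granite Shipping BV (R3): 87% × 64% × 45% × 33% = 8.26848% of Redpoint Foods Inc.
Direct interest in Redpoint Foods Inc: 31%.
Chain via Pinebrook Realty LP → Crosswind Mining NL → Orion Energy Co. (R3): 43% × 15% × 76% × 34% = 1.66668% of Redpoint Foods Inc.
Aggregating (R1): 8.26848% + 31% + 1.66668% = 40.93516%.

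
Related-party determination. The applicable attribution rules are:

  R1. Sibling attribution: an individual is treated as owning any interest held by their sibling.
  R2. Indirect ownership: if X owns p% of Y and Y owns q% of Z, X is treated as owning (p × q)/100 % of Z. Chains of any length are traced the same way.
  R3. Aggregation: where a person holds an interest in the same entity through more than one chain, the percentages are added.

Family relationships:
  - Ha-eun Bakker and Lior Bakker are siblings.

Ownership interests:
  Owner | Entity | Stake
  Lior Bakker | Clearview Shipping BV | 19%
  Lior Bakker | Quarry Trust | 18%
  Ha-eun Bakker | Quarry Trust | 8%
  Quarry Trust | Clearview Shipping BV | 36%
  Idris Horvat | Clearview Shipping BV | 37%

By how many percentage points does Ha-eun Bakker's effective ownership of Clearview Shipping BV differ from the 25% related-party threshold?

By sibling attribution (R1), Ha-eun Bakker is treated as also owning Lior Bakker's interest in Quarry Trust, giving 8% + 18% = 26%.
By sibling attribution (R1), Ha-eun Bakker is treated as owning Lior Bakker's 19% interest in Clearview Shipping BV.
Chain via Quarry Trust (R2): 26% × 36% = 9.36% of Clearview Shipping BV.
Direct interest in Clearview Shipping BV: 19%.
Aggregating (R3): 9.36% + 19% = 28.36%.
28.36% exceeds the 25% threshold by 3.36 percentage points.

3.36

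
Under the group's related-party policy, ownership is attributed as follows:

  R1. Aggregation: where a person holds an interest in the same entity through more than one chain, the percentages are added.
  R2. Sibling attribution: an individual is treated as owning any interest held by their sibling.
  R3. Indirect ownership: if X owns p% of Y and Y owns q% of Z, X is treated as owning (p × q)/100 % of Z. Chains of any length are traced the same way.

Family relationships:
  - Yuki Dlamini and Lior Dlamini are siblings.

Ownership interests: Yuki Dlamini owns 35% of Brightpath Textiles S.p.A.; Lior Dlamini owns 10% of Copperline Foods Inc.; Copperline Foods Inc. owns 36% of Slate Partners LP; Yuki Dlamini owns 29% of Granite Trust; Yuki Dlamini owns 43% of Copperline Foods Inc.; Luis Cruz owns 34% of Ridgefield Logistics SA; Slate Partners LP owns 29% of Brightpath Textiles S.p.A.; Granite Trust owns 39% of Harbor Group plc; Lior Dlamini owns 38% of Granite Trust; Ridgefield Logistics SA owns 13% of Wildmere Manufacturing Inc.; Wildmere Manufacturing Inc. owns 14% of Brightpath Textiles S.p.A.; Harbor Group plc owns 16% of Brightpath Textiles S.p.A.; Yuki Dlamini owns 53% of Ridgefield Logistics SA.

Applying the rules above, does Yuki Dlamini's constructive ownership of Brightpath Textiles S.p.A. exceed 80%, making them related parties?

By sibling attribution (R2), Yuki Dlamini is treated as also owning Lior Dlamini's interest in Copperline Foods Inc, giving 43% + 10% = 53%.
By sibling attribution (R2), Yuki Dlamini is treated as also owning Lior Dlamini's interest in Granite Trust, giving 29% + 38% = 67%.
Chain via Ridgefield Logistics SA → Wildmere Manufacturing Inc. (R3): 53% × 13% × 14% = 0.9646% of Brightpath Textiles S.p.A.
Chain via Copperline Foods Inc. → Slate Partners LP (R3): 53% × 36% × 29% = 5.5332% of Brightpath Textiles S.p.A.
Chain via Granite Trust → Harbor Group plc (R3): 67% × 39% × 16% = 4.1808% of Brightpath Textiles S.p.A.
Direct interest in Brightpath Textiles S.p.A: 35%.
Aggregating (R1): 0.9646% + 5.5332% + 4.1808% + 35% = 45.6786%.
45.6786% does not exceed the 80% threshold, so Yuki is not a related party to Brightpath Textiles S.p.A.

No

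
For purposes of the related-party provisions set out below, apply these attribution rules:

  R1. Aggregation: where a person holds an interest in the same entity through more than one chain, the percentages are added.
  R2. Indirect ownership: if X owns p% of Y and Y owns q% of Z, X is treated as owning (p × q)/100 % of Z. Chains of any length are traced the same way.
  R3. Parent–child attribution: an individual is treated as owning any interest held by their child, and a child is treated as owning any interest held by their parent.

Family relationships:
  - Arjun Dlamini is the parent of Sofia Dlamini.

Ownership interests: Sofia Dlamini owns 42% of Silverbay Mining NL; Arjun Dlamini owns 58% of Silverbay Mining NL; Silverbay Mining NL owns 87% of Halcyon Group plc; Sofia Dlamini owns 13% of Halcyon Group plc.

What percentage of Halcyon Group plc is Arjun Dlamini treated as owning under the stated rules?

100%

By parent–child attribution (R3), Arjun Dlamini is treated as also owning Sofia Dlamini's interest in Silverbay Mining NL, giving 58% + 42% = 100%.
By parent–child attribution (R3), Arjun Dlamini is treated as owning Sofia Dlamini's 13% interest in Halcyon Group plc.
Chain via Silverbay Mining NL (R2): 100% × 87% = 87% of Halcyon Group plc.
Direct interest in Halcyon Group plc: 13%.
Aggregating (R1): 87% + 13% = 100%.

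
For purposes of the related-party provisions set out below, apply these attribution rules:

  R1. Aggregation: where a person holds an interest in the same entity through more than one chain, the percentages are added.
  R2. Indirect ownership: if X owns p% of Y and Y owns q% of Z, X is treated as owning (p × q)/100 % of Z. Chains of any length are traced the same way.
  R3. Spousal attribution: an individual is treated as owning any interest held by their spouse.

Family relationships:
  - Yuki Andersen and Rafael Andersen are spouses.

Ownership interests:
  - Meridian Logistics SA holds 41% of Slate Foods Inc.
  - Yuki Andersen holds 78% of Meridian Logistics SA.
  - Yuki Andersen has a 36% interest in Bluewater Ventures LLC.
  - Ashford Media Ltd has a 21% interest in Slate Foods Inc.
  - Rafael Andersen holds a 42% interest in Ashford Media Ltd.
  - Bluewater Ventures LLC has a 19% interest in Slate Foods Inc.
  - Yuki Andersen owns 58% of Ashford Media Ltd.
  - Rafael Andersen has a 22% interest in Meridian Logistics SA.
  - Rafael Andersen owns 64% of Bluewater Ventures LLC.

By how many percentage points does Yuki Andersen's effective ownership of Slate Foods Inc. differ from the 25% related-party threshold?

By spousal attribution (R3), Yuki Andersen is treated as also owning Rafael Andersen's interest in Bluewater Ventures LLC, giving 36% + 64% = 100%.
By spousal attribution (R3), Yuki Andersen is treated as also owning Rafael Andersen's interest in Ashford Media Ltd, giving 58% + 42% = 100%.
By spousal attribution (R3), Yuki Andersen is treated as also owning Rafael Andersen's interest in Meridian Logistics SA, giving 78% + 22% = 100%.
Chain via Bluewater Ventures LLC (R2): 100% × 19% = 19% of Slate Foods Inc.
Chain via Ashford Media Ltd (R2): 100% × 21% = 21% of Slate Foods Inc.
Chain via Meridian Logistics SA (R2): 100% × 41% = 41% of Slate Foods Inc.
Aggregating (R1): 19% + 21% + 41% = 81%.
81% exceeds the 25% threshold by 56 percentage points.

56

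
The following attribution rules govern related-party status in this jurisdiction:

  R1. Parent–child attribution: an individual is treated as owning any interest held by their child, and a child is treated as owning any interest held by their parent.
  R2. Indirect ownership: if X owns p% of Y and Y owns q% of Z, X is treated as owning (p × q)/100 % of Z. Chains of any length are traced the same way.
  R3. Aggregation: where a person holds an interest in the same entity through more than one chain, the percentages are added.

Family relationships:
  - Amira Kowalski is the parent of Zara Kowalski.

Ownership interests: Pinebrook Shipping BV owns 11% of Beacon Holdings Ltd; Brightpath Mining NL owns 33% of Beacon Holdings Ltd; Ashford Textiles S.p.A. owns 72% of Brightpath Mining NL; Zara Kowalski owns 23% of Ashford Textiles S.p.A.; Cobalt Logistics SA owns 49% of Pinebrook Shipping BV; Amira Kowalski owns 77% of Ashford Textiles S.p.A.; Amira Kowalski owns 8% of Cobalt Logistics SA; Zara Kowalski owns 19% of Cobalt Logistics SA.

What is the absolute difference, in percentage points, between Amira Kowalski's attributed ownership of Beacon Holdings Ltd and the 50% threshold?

24.7847

By parent–child attribution (R1), Amira Kowalski is treated as also owning Zara Kowalski's interest in Ashford Textiles S.p.A, giving 77% + 23% = 100%.
By parent–child attribution (R1), Amira Kowalski is treated as also owning Zara Kowalski's interest in Cobalt Logistics SA, giving 8% + 19% = 27%.
Chain via Ashford Textiles S.p.A. → Brightpath Mining NL (R2): 100% × 72% × 33% = 23.76% of Beacon Holdings Ltd.
Chain via Cobalt Logistics SA → Pinebrook Shipping BV (R2): 27% × 49% × 11% = 1.4553% of Beacon Holdings Ltd.
Aggregating (R3): 23.76% + 1.4553% = 25.2153%.
25.2153% falls short of the 50% threshold by 24.7847 percentage points.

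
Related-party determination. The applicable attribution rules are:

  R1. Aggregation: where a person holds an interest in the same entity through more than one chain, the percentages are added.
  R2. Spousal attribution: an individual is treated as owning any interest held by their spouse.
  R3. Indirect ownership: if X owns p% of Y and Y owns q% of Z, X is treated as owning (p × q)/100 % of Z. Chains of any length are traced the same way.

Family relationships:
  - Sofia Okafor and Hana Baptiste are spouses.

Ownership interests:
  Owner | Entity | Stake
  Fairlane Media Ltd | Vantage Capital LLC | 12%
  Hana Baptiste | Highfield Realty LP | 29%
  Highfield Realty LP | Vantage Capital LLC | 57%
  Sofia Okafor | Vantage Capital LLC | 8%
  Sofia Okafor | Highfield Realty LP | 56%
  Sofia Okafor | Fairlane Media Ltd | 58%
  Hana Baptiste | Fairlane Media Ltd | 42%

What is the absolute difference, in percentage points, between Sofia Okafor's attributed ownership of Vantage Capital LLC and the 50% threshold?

By spousal attribution (R2), Sofia Okafor is treated as also owning Hana Baptiste's interest in Fairlane Media Ltd, giving 58% + 42% = 100%.
By spousal attribution (R2), Sofia Okafor is treated as also owning Hana Baptiste's interest in Highfield Realty LP, giving 56% + 29% = 85%.
Chain via Fairlane Media Ltd (R3): 100% × 12% = 12% of Vantage Capital LLC.
Chain via Highfield Realty LP (R3): 85% × 57% = 48.45% of Vantage Capital LLC.
Direct interest in Vantage Capital LLC: 8%.
Aggregating (R1): 12% + 48.45% + 8% = 68.45%.
68.45% exceeds the 50% threshold by 18.45 percentage points.

18.45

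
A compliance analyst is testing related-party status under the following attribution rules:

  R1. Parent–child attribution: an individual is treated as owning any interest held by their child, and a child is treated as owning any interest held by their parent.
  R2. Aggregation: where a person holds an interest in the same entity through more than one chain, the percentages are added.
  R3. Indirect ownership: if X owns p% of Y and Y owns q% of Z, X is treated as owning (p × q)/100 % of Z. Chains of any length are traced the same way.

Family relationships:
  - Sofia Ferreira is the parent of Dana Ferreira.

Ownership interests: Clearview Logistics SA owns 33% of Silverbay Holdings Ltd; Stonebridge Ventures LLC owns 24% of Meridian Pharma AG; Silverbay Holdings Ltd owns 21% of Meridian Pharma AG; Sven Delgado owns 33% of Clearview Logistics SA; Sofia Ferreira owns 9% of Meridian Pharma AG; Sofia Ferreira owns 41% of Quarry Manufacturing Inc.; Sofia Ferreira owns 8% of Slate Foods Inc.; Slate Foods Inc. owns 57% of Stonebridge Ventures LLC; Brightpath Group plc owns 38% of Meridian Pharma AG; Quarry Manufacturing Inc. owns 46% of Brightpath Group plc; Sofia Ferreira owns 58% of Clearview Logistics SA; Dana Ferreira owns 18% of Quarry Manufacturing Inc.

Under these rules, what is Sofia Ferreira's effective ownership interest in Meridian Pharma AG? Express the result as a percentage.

By parent–child attribution (R1), Sofia Ferreira is treated as also owning Dana Ferreira's interest in Quarry Manufacturing Inc, giving 41% + 18% = 59%.
Chain via Clearview Logistics SA → Silverbay Holdings Ltd (R3): 58% × 33% × 21% = 4.0194% of Meridian Pharma AG.
Chain via Quarry Manufacturing Inc. → Brightpath Group plc (R3): 59% × 46% × 38% = 10.3132% of Meridian Pharma AG.
Chain via Slate Foods Inc. → Stonebridge Ventures LLC (R3): 8% × 57% × 24% = 1.0944% of Meridian Pharma AG.
Direct interest in Meridian Pharma AG: 9%.
Aggregating (R2): 4.0194% + 10.3132% + 1.0944% + 9% = 24.427%.

24.427%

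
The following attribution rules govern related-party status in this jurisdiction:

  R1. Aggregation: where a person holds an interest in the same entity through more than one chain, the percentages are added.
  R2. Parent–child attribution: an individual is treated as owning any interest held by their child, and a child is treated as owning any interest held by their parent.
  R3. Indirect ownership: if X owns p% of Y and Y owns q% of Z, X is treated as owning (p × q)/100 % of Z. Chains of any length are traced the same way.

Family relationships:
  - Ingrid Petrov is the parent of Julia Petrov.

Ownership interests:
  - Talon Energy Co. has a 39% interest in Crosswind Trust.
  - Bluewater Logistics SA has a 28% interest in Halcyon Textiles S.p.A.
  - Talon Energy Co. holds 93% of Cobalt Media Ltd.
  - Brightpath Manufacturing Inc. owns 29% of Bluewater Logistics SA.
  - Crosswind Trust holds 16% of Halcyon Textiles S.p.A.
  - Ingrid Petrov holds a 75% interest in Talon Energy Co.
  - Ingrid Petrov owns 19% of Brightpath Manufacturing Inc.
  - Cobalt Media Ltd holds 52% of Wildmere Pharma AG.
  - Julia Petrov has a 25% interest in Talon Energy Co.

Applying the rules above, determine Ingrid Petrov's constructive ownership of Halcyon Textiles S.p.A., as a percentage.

7.7828%

By parent–child attribution (R2), Ingrid Petrov is treated as also owning Julia Petrov's interest in Talon Energy Co, giving 75% + 25% = 100%.
Chain via Brightpath Manufacturing Inc. → Bluewater Logistics SA (R3): 19% × 29% × 28% = 1.5428% of Halcyon Textiles S.p.A.
Chain via Talon Energy Co. → Crosswind Trust (R3): 100% × 39% × 16% = 6.24% of Halcyon Textiles S.p.A.
Aggregating (R1): 1.5428% + 6.24% = 7.7828%.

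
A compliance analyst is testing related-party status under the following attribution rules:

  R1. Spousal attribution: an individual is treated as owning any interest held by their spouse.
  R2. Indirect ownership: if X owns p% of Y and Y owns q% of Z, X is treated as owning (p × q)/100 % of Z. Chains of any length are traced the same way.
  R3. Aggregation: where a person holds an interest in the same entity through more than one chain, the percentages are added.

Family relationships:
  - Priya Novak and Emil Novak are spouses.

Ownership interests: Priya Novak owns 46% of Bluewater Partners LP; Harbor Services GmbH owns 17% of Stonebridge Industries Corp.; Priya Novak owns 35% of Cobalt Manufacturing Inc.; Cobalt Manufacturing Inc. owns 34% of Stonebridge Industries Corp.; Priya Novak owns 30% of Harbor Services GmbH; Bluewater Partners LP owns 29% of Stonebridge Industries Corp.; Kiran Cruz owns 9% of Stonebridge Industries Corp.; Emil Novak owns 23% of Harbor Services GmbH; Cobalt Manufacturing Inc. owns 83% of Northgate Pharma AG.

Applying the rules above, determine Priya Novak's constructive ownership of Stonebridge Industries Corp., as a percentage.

By spousal attribution (R1), Priya Novak is treated as also owning Emil Novak's interest in Harbor Services GmbH, giving 30% + 23% = 53%.
Chain via Bluewater Partners LP (R2): 46% × 29% = 13.34% of Stonebridge Industries Corp.
Chain via Harbor Services GmbH (R2): 53% × 17% = 9.01% of Stonebridge Industries Corp.
Chain via Cobalt Manufacturing Inc. (R2): 35% × 34% = 11.9% of Stonebridge Industries Corp.
Aggregating (R3): 13.34% + 9.01% + 11.9% = 34.25%.

34.25%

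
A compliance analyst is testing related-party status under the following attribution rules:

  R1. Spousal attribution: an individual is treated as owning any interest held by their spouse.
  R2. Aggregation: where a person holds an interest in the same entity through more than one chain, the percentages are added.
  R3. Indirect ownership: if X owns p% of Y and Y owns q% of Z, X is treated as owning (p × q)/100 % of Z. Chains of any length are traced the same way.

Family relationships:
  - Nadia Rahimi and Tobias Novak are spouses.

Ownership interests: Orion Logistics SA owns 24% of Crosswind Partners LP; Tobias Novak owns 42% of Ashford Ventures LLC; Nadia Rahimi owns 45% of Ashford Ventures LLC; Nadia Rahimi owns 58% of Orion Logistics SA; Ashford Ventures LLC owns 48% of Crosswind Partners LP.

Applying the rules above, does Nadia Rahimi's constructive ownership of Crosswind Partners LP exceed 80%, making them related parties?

By spousal attribution (R1), Nadia Rahimi is treated as also owning Tobias Novak's interest in Ashford Ventures LLC, giving 45% + 42% = 87%.
Chain via Orion Logistics SA (R3): 58% × 24% = 13.92% of Crosswind Partners LP.
Chain via Ashford Ventures LLC (R3): 87% × 48% = 41.76% of Crosswind Partners LP.
Aggregating (R2): 13.92% + 41.76% = 55.68%.
55.68% does not exceed the 80% threshold, so Nadia is not a related party to Crosswind Partners LP.

No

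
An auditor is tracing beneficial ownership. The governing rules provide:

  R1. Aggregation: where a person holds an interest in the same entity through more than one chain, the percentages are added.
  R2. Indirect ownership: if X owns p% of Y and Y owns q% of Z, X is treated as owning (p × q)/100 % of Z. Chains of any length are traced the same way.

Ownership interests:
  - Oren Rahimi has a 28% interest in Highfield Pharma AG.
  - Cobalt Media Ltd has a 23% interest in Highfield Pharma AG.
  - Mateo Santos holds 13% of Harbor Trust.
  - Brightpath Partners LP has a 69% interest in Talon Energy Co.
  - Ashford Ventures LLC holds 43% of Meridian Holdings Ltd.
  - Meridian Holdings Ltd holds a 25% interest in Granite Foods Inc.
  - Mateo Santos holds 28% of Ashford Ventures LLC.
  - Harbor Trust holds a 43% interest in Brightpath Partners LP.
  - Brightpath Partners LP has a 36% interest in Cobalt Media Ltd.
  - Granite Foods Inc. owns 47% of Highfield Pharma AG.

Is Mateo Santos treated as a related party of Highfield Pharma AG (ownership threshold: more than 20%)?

Chain via Ashford Ventures LLC → Meridian Holdings Ltd → Granite Foods Inc. (R2): 28% × 43% × 25% × 47% = 1.4147% of Highfield Pharma AG.
Chain via Harbor Trust → Brightpath Partners LP → Cobalt Media Ltd (R2): 13% × 43% × 36% × 23% = 0.462852% of Highfield Pharma AG.
Aggregating (R1): 1.4147% + 0.462852% = 1.877552%.
1.877552% does not exceed the 20% threshold, so Mateo is not a related party to Highfield Pharma AG.

No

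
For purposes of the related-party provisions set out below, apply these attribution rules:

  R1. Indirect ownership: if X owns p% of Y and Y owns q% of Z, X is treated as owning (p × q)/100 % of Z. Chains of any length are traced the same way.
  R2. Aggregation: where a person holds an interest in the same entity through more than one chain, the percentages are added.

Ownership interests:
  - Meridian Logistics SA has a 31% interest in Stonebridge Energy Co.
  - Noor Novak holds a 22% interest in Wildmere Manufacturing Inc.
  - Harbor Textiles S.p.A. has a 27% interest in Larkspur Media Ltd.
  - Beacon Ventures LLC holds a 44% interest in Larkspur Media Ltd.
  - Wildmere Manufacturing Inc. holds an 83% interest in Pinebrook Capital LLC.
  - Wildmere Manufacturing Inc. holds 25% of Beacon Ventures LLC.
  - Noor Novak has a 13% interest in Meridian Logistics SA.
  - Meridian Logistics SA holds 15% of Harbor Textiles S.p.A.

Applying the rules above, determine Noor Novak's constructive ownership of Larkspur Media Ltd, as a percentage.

Chain via Wildmere Manufacturing Inc. → Beacon Ventures LLC (R1): 22% × 25% × 44% = 2.42% of Larkspur Media Ltd.
Chain via Meridian Logistics SA → Harbor Textiles S.p.A. (R1): 13% × 15% × 27% = 0.5265% of Larkspur Media Ltd.
Aggregating (R2): 2.42% + 0.5265% = 2.9465%.

2.9465%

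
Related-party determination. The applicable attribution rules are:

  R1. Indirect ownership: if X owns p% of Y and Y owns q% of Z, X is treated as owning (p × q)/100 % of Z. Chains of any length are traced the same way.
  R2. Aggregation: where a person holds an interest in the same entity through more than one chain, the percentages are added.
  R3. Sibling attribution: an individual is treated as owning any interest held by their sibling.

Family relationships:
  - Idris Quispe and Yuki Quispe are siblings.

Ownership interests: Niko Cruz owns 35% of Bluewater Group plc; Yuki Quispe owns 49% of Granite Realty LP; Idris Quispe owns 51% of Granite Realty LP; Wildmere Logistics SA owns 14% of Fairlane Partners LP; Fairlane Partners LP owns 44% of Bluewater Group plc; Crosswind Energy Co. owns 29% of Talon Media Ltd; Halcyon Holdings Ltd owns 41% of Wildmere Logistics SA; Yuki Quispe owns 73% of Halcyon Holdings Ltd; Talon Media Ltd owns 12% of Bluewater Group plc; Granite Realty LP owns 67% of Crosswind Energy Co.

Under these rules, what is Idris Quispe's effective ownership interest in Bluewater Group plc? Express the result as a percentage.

By sibling attribution (R3), Idris Quispe is treated as also owning Yuki Quispe's interest in Granite Realty LP, giving 51% + 49% = 100%.
By sibling attribution (R3), Idris Quispe is treated as owning Yuki Quispe's 73% interest in Halcyon Holdings Ltd.
Chain via Granite Realty LP → Crosswind Energy Co. → Talon Media Ltd (R1): 100% × 67% × 29% × 12% = 2.3316% of Bluewater Group plc.
Chain via Halcyon Holdings Ltd → Wildmere Logistics SA → Fairlane Partners LP (R1): 73% × 41% × 14% × 44% = 1.843688% of Bluewater Group plc.
Aggregating (R2): 2.3316% + 1.843688% = 4.175288%.

4.175288%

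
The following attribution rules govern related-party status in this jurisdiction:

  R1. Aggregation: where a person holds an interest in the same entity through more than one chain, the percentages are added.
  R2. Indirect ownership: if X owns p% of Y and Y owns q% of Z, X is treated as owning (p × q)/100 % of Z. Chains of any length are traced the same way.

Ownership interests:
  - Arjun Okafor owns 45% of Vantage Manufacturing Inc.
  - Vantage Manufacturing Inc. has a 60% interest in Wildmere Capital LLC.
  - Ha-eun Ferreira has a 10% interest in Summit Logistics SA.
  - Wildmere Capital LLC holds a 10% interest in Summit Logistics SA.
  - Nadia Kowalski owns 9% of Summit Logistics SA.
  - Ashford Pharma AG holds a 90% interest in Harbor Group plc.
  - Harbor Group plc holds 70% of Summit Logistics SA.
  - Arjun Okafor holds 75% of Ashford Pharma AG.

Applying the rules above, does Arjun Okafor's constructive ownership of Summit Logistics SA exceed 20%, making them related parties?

Yes

Chain via Ashford Pharma AG → Harbor Group plc (R2): 75% × 90% × 70% = 47.25% of Summit Logistics SA.
Chain via Vantage Manufacturing Inc. → Wildmere Capital LLC (R2): 45% × 60% × 10% = 2.7% of Summit Logistics SA.
Aggregating (R1): 47.25% + 2.7% = 49.95%.
49.95% exceeds the 20% threshold, so Arjun is a related party to Summit Logistics SA.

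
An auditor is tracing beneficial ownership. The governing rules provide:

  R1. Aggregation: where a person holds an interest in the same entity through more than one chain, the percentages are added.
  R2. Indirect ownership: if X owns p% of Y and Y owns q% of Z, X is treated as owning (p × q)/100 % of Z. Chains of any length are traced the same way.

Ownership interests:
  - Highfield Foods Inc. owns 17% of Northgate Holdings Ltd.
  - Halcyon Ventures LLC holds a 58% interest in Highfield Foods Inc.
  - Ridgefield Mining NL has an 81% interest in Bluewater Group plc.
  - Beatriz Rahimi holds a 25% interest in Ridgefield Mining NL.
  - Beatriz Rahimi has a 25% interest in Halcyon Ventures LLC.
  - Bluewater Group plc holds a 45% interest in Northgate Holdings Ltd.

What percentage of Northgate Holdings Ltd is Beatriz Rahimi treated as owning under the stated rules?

11.5775%

Chain via Halcyon Ventures LLC → Highfield Foods Inc. (R2): 25% × 58% × 17% = 2.465% of Northgate Holdings Ltd.
Chain via Ridgefield Mining NL → Bluewater Group plc (R2): 25% × 81% × 45% = 9.1125% of Northgate Holdings Ltd.
Aggregating (R1): 2.465% + 9.1125% = 11.5775%.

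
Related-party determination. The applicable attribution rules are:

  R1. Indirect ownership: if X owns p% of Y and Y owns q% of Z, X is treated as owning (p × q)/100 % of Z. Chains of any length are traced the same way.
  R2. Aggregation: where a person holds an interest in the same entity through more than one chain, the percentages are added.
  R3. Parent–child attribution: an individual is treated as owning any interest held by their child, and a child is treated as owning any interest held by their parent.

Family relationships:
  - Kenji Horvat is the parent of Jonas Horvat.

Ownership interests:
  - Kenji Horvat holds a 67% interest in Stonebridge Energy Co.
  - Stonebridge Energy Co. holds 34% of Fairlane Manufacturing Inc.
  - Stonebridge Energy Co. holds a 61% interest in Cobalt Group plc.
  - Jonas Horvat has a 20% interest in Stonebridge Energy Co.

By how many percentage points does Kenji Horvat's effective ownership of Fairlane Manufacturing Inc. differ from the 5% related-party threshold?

By parent–child attribution (R3), Kenji Horvat is treated as also owning Jonas Horvat's interest in Stonebridge Energy Co, giving 67% + 20% = 87%.
Chain via Stonebridge Energy Co. (R1): 87% × 34% = 29.58% of Fairlane Manufacturing Inc.
29.58% exceeds the 5% threshold by 24.58 percentage points.

24.58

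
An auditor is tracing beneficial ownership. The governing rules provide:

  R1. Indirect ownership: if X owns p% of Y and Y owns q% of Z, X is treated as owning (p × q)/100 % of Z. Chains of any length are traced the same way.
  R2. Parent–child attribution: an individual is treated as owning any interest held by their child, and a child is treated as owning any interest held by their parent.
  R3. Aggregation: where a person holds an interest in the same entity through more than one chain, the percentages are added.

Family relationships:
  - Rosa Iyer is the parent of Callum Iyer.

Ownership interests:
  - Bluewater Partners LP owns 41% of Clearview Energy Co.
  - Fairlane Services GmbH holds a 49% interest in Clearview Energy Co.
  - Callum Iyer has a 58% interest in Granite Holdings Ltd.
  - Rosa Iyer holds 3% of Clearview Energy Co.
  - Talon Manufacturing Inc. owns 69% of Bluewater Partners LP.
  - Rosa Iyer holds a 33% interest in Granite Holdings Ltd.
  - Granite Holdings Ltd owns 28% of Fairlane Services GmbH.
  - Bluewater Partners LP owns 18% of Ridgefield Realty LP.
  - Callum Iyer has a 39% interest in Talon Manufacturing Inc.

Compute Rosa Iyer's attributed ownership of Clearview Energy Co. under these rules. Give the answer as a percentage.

By parent–child attribution (R2), Rosa Iyer is treated as also owning Callum Iyer's interest in Granite Holdings Ltd, giving 33% + 58% = 91%.
By parent–child attribution (R2), Rosa Iyer is treated as owning Callum Iyer's 39% interest in Talon Manufacturing Inc.
Chain via Granite Holdings Ltd → Fairlane Services GmbH (R1): 91% × 28% × 49% = 12.4852% of Clearview Energy Co.
Direct interest in Clearview Energy Co: 3%.
Chain via Talon Manufacturing Inc. → Bluewater Partners LP (R1): 39% × 69% × 41% = 11.0331% of Clearview Energy Co.
Aggregating (R3): 12.4852% + 3% + 11.0331% = 26.5183%.

26.5183%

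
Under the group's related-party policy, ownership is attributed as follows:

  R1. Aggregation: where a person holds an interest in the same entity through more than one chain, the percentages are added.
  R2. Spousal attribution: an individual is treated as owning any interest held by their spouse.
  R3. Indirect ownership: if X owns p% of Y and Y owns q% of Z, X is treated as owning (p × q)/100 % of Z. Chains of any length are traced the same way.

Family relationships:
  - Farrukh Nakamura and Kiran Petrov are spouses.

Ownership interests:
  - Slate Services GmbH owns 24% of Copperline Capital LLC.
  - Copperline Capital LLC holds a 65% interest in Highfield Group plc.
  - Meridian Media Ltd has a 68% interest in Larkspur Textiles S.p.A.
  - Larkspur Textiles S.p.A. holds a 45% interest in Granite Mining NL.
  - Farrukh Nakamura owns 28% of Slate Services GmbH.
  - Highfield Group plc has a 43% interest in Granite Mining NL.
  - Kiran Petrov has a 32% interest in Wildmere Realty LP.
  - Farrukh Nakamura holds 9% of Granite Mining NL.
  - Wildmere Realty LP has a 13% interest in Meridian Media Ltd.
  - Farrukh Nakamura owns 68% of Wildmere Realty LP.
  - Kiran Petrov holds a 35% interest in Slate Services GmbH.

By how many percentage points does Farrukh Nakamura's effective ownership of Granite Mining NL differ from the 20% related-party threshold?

2.79596

By spousal attribution (R2), Farrukh Nakamura is treated as also owning Kiran Petrov's interest in Wildmere Realty LP, giving 68% + 32% = 100%.
By spousal attribution (R2), Farrukh Nakamura is treated as also owning Kiran Petrov's interest in Slate Services GmbH, giving 28% + 35% = 63%.
Chain via Wildmere Realty LP → Meridian Media Ltd → Larkspur Textiles S.p.A. (R3): 100% × 13% × 68% × 45% = 3.978% of Granite Mining NL.
Chain via Slate Services GmbH → Copperline Capital LLC → Highfield Group plc (R3): 63% × 24% × 65% × 43% = 4.22604% of Granite Mining NL.
Direct interest in Granite Mining NL: 9%.
Aggregating (R1): 3.978% + 4.22604% + 9% = 17.20404%.
17.20404% falls short of the 20% threshold by 2.79596 percentage points.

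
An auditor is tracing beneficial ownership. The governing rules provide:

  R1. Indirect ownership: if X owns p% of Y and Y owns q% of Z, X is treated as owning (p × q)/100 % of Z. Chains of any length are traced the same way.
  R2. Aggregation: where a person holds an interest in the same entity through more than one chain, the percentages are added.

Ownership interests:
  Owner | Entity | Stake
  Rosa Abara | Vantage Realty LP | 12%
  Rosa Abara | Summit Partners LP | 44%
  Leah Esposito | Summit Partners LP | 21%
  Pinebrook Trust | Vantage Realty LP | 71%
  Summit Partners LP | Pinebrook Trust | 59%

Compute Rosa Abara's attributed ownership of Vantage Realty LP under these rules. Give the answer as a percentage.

30.4316%

Chain via Summit Partners LP → Pinebrook Trust (R1): 44% × 59% × 71% = 18.4316% of Vantage Realty LP.
Direct interest in Vantage Realty LP: 12%.
Aggregating (R2): 18.4316% + 12% = 30.4316%.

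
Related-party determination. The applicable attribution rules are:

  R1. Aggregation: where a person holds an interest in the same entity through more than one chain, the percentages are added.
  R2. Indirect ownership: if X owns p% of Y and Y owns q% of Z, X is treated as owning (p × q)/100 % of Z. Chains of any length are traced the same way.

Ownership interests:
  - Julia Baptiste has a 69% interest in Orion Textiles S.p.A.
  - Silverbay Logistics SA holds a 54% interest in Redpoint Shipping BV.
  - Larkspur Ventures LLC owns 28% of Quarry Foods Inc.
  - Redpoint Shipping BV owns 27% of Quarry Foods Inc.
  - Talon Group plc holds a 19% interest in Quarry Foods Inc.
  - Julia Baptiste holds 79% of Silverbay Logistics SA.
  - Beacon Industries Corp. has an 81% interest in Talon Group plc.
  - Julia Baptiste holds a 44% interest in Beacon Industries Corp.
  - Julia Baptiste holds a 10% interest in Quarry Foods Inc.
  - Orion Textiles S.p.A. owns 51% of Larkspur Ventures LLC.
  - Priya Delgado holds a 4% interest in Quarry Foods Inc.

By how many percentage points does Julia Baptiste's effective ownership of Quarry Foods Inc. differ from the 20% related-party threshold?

18.143

Chain via Beacon Industries Corp. → Talon Group plc (R2): 44% × 81% × 19% = 6.7716% of Quarry Foods Inc.
Chain via Silverbay Logistics SA → Redpoint Shipping BV (R2): 79% × 54% × 27% = 11.5182% of Quarry Foods Inc.
Chain via Orion Textiles S.p.A. → Larkspur Ventures LLC (R2): 69% × 51% × 28% = 9.8532% of Quarry Foods Inc.
Direct interest in Quarry Foods Inc: 10%.
Aggregating (R1): 6.7716% + 11.5182% + 9.8532% + 10% = 38.143%.
38.143% exceeds the 20% threshold by 18.143 percentage points.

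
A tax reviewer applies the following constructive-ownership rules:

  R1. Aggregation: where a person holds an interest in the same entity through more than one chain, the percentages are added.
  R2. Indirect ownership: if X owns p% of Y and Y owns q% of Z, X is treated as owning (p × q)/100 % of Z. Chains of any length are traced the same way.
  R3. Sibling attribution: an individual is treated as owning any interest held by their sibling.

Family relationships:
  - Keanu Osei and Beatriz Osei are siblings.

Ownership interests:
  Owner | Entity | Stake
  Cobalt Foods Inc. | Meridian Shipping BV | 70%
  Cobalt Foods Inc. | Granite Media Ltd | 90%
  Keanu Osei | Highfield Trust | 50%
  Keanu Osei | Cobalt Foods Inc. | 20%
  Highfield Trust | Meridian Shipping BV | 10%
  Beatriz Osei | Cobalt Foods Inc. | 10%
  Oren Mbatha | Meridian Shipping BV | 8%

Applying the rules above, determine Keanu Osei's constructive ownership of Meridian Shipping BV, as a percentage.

26%

By sibling attribution (R3), Keanu Osei is treated as also owning Beatriz Osei's interest in Cobalt Foods Inc, giving 20% + 10% = 30%.
Chain via Cobalt Foods Inc. (R2): 30% × 70% = 21% of Meridian Shipping BV.
Chain via Highfield Trust (R2): 50% × 10% = 5% of Meridian Shipping BV.
Aggregating (R1): 21% + 5% = 26%.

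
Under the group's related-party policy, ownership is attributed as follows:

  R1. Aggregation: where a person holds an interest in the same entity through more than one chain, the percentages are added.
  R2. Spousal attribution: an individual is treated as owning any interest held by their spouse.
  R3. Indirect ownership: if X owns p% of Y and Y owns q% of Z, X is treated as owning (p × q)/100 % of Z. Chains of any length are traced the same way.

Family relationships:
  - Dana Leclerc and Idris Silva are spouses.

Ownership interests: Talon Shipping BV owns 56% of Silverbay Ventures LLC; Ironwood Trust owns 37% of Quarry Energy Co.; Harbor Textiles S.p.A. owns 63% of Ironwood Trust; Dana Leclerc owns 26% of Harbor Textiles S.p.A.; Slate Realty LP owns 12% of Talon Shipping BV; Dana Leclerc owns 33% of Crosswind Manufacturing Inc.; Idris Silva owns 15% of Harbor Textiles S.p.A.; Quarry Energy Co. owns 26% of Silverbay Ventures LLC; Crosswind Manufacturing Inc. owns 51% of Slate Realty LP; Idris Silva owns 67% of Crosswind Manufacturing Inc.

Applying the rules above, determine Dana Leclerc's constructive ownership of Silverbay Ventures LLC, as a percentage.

By spousal attribution (R2), Dana Leclerc is treated as also owning Idris Silva's interest in Crosswind Manufacturing Inc, giving 33% + 67% = 100%.
By spousal attribution (R2), Dana Leclerc is treated as also owning Idris Silva's interest in Harbor Textiles S.p.A, giving 26% + 15% = 41%.
Chain via Crosswind Manufacturing Inc. → Slate Realty LP → Talon Shipping BV (R3): 100% × 51% × 12% × 56% = 3.4272% of Silverbay Ventures LLC.
Chain via Harbor Textiles S.p.A. → Ironwood Trust → Quarry Energy Co. (R3): 41% × 63% × 37% × 26% = 2.484846% of Silverbay Ventures LLC.
Aggregating (R1): 3.4272% + 2.484846% = 5.912046%.

5.912046%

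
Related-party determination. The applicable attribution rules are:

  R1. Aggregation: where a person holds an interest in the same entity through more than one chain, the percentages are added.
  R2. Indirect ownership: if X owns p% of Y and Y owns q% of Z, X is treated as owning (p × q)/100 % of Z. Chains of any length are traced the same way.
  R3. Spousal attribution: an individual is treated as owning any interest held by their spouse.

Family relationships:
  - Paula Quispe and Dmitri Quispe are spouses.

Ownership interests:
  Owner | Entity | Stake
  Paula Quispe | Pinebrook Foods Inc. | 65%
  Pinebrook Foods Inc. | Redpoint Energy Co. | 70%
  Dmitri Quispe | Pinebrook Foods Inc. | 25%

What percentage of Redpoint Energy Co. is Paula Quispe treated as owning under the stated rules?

By spousal attribution (R3), Paula Quispe is treated as also owning Dmitri Quispe's interest in Pinebrook Foods Inc, giving 65% + 25% = 90%.
Chain via Pinebrook Foods Inc. (R2): 90% × 70% = 63% of Redpoint Energy Co.

63%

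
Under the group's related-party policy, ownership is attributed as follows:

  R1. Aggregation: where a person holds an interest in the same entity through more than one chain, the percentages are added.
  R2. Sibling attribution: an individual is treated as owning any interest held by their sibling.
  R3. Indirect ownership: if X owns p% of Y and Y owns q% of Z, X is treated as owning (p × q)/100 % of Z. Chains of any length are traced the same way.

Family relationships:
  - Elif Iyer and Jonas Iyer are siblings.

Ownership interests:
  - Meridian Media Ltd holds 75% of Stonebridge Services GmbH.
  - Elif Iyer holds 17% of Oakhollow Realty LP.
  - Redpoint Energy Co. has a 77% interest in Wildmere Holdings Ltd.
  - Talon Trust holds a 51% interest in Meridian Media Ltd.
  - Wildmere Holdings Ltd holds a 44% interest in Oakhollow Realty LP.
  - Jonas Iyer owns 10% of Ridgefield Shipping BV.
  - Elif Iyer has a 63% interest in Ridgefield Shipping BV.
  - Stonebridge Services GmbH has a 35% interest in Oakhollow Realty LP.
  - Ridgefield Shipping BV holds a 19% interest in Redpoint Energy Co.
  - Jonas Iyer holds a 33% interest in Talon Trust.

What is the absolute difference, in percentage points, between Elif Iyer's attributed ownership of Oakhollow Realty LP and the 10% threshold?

16.117031

By sibling attribution (R2), Elif Iyer is treated as also owning Jonas Iyer's interest in Ridgefield Shipping BV, giving 63% + 10% = 73%.
By sibling attribution (R2), Elif Iyer is treated as owning Jonas Iyer's 33% interest in Talon Trust.
Chain via Ridgefield Shipping BV → Redpoint Energy Co. → Wildmere Holdings Ltd (R3): 73% × 19% × 77% × 44% = 4.699156% of Oakhollow Realty LP.
Direct interest in Oakhollow Realty LP: 17%.
Chain via Talon Trust → Meridian Media Ltd → Stonebridge Services GmbH (R3): 33% × 51% × 75% × 35% = 4.417875% of Oakhollow Realty LP.
Aggregating (R1): 4.699156% + 17% + 4.417875% = 26.117031%.
26.117031% exceeds the 10% threshold by 16.117031 percentage points.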